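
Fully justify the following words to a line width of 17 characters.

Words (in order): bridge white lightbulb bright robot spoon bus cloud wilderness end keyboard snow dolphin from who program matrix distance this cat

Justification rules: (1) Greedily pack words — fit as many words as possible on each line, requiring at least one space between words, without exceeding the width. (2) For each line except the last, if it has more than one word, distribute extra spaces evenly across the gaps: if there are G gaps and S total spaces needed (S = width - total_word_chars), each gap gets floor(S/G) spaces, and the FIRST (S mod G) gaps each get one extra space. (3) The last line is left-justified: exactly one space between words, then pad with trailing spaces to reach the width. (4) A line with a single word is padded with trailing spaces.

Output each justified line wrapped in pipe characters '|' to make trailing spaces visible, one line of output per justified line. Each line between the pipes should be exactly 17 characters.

Answer: |bridge      white|
|lightbulb  bright|
|robot  spoon  bus|
|cloud  wilderness|
|end keyboard snow|
|dolphin  from who|
|program    matrix|
|distance this cat|

Derivation:
Line 1: ['bridge', 'white'] (min_width=12, slack=5)
Line 2: ['lightbulb', 'bright'] (min_width=16, slack=1)
Line 3: ['robot', 'spoon', 'bus'] (min_width=15, slack=2)
Line 4: ['cloud', 'wilderness'] (min_width=16, slack=1)
Line 5: ['end', 'keyboard', 'snow'] (min_width=17, slack=0)
Line 6: ['dolphin', 'from', 'who'] (min_width=16, slack=1)
Line 7: ['program', 'matrix'] (min_width=14, slack=3)
Line 8: ['distance', 'this', 'cat'] (min_width=17, slack=0)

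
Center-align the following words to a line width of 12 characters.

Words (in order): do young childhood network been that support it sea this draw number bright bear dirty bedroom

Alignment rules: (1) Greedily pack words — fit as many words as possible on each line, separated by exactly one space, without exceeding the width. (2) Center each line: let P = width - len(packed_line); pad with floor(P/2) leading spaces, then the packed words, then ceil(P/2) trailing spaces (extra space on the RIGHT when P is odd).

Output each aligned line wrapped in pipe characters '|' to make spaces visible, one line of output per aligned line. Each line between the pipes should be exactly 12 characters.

Answer: |  do young  |
| childhood  |
|network been|
|that support|
|it sea this |
|draw number |
|bright bear |
|   dirty    |
|  bedroom   |

Derivation:
Line 1: ['do', 'young'] (min_width=8, slack=4)
Line 2: ['childhood'] (min_width=9, slack=3)
Line 3: ['network', 'been'] (min_width=12, slack=0)
Line 4: ['that', 'support'] (min_width=12, slack=0)
Line 5: ['it', 'sea', 'this'] (min_width=11, slack=1)
Line 6: ['draw', 'number'] (min_width=11, slack=1)
Line 7: ['bright', 'bear'] (min_width=11, slack=1)
Line 8: ['dirty'] (min_width=5, slack=7)
Line 9: ['bedroom'] (min_width=7, slack=5)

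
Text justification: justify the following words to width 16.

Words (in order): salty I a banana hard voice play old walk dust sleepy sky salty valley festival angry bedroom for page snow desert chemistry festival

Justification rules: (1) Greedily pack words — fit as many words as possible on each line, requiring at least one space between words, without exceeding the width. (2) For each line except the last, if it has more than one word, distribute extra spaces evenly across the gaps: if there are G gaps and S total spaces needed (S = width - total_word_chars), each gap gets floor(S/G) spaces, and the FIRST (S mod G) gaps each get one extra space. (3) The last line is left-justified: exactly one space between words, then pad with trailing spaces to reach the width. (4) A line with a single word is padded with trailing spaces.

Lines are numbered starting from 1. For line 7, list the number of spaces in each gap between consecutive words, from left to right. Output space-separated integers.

Line 1: ['salty', 'I', 'a', 'banana'] (min_width=16, slack=0)
Line 2: ['hard', 'voice', 'play'] (min_width=15, slack=1)
Line 3: ['old', 'walk', 'dust'] (min_width=13, slack=3)
Line 4: ['sleepy', 'sky', 'salty'] (min_width=16, slack=0)
Line 5: ['valley', 'festival'] (min_width=15, slack=1)
Line 6: ['angry', 'bedroom'] (min_width=13, slack=3)
Line 7: ['for', 'page', 'snow'] (min_width=13, slack=3)
Line 8: ['desert', 'chemistry'] (min_width=16, slack=0)
Line 9: ['festival'] (min_width=8, slack=8)

Answer: 3 2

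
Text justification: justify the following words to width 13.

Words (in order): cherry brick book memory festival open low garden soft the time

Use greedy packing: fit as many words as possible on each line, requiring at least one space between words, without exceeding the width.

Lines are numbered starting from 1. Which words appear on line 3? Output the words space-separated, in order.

Answer: festival open

Derivation:
Line 1: ['cherry', 'brick'] (min_width=12, slack=1)
Line 2: ['book', 'memory'] (min_width=11, slack=2)
Line 3: ['festival', 'open'] (min_width=13, slack=0)
Line 4: ['low', 'garden'] (min_width=10, slack=3)
Line 5: ['soft', 'the', 'time'] (min_width=13, slack=0)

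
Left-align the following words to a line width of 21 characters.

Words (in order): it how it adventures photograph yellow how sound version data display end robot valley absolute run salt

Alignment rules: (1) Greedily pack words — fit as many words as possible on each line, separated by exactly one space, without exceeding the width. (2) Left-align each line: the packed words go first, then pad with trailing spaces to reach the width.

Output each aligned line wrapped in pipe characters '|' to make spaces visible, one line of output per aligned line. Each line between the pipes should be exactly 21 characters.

Line 1: ['it', 'how', 'it', 'adventures'] (min_width=20, slack=1)
Line 2: ['photograph', 'yellow', 'how'] (min_width=21, slack=0)
Line 3: ['sound', 'version', 'data'] (min_width=18, slack=3)
Line 4: ['display', 'end', 'robot'] (min_width=17, slack=4)
Line 5: ['valley', 'absolute', 'run'] (min_width=19, slack=2)
Line 6: ['salt'] (min_width=4, slack=17)

Answer: |it how it adventures |
|photograph yellow how|
|sound version data   |
|display end robot    |
|valley absolute run  |
|salt                 |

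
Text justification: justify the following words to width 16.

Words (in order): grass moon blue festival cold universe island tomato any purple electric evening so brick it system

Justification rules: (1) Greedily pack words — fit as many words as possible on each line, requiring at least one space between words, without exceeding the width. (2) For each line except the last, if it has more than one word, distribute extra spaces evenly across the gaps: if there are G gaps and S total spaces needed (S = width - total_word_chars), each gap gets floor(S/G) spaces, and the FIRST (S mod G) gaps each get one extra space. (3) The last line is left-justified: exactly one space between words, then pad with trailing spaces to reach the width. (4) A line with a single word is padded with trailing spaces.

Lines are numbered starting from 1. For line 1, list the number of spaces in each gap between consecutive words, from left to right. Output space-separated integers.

Line 1: ['grass', 'moon', 'blue'] (min_width=15, slack=1)
Line 2: ['festival', 'cold'] (min_width=13, slack=3)
Line 3: ['universe', 'island'] (min_width=15, slack=1)
Line 4: ['tomato', 'any'] (min_width=10, slack=6)
Line 5: ['purple', 'electric'] (min_width=15, slack=1)
Line 6: ['evening', 'so', 'brick'] (min_width=16, slack=0)
Line 7: ['it', 'system'] (min_width=9, slack=7)

Answer: 2 1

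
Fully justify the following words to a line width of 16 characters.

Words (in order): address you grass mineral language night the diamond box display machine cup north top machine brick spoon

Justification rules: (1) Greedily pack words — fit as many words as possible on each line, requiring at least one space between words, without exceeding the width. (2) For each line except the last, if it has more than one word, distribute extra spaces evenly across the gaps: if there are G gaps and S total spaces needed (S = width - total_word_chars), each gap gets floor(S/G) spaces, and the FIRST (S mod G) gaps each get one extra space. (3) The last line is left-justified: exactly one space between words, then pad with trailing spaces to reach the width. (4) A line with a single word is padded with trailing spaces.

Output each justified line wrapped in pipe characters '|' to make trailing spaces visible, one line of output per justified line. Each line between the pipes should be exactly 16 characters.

Answer: |address      you|
|grass    mineral|
|language   night|
|the  diamond box|
|display  machine|
|cup   north  top|
|machine    brick|
|spoon           |

Derivation:
Line 1: ['address', 'you'] (min_width=11, slack=5)
Line 2: ['grass', 'mineral'] (min_width=13, slack=3)
Line 3: ['language', 'night'] (min_width=14, slack=2)
Line 4: ['the', 'diamond', 'box'] (min_width=15, slack=1)
Line 5: ['display', 'machine'] (min_width=15, slack=1)
Line 6: ['cup', 'north', 'top'] (min_width=13, slack=3)
Line 7: ['machine', 'brick'] (min_width=13, slack=3)
Line 8: ['spoon'] (min_width=5, slack=11)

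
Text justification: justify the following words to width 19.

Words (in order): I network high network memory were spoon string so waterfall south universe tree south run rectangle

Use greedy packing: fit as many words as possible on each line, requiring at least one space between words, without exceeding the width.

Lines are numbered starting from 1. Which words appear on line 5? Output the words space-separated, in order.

Answer: universe tree south

Derivation:
Line 1: ['I', 'network', 'high'] (min_width=14, slack=5)
Line 2: ['network', 'memory', 'were'] (min_width=19, slack=0)
Line 3: ['spoon', 'string', 'so'] (min_width=15, slack=4)
Line 4: ['waterfall', 'south'] (min_width=15, slack=4)
Line 5: ['universe', 'tree', 'south'] (min_width=19, slack=0)
Line 6: ['run', 'rectangle'] (min_width=13, slack=6)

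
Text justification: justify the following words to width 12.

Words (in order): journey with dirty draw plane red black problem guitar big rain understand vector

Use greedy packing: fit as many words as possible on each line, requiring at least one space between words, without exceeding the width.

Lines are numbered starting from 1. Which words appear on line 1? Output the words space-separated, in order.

Answer: journey with

Derivation:
Line 1: ['journey', 'with'] (min_width=12, slack=0)
Line 2: ['dirty', 'draw'] (min_width=10, slack=2)
Line 3: ['plane', 'red'] (min_width=9, slack=3)
Line 4: ['black'] (min_width=5, slack=7)
Line 5: ['problem'] (min_width=7, slack=5)
Line 6: ['guitar', 'big'] (min_width=10, slack=2)
Line 7: ['rain'] (min_width=4, slack=8)
Line 8: ['understand'] (min_width=10, slack=2)
Line 9: ['vector'] (min_width=6, slack=6)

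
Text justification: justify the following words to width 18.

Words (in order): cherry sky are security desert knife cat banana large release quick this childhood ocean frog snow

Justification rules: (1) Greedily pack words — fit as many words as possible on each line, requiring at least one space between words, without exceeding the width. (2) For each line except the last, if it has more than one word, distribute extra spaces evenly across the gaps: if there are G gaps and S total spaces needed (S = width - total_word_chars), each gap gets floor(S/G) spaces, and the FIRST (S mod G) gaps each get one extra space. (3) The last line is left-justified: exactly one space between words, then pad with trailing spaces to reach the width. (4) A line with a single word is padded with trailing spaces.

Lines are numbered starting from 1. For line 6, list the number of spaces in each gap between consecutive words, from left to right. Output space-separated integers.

Answer: 4

Derivation:
Line 1: ['cherry', 'sky', 'are'] (min_width=14, slack=4)
Line 2: ['security', 'desert'] (min_width=15, slack=3)
Line 3: ['knife', 'cat', 'banana'] (min_width=16, slack=2)
Line 4: ['large', 'release'] (min_width=13, slack=5)
Line 5: ['quick', 'this'] (min_width=10, slack=8)
Line 6: ['childhood', 'ocean'] (min_width=15, slack=3)
Line 7: ['frog', 'snow'] (min_width=9, slack=9)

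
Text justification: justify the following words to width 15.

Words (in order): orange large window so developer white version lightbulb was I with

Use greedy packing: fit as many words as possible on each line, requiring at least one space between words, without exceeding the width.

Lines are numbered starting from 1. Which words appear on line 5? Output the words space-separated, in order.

Line 1: ['orange', 'large'] (min_width=12, slack=3)
Line 2: ['window', 'so'] (min_width=9, slack=6)
Line 3: ['developer', 'white'] (min_width=15, slack=0)
Line 4: ['version'] (min_width=7, slack=8)
Line 5: ['lightbulb', 'was', 'I'] (min_width=15, slack=0)
Line 6: ['with'] (min_width=4, slack=11)

Answer: lightbulb was I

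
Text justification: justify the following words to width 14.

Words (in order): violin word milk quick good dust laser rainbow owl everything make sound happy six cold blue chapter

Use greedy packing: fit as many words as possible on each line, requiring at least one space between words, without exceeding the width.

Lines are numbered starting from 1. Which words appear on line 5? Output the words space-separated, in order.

Answer: owl everything

Derivation:
Line 1: ['violin', 'word'] (min_width=11, slack=3)
Line 2: ['milk', 'quick'] (min_width=10, slack=4)
Line 3: ['good', 'dust'] (min_width=9, slack=5)
Line 4: ['laser', 'rainbow'] (min_width=13, slack=1)
Line 5: ['owl', 'everything'] (min_width=14, slack=0)
Line 6: ['make', 'sound'] (min_width=10, slack=4)
Line 7: ['happy', 'six', 'cold'] (min_width=14, slack=0)
Line 8: ['blue', 'chapter'] (min_width=12, slack=2)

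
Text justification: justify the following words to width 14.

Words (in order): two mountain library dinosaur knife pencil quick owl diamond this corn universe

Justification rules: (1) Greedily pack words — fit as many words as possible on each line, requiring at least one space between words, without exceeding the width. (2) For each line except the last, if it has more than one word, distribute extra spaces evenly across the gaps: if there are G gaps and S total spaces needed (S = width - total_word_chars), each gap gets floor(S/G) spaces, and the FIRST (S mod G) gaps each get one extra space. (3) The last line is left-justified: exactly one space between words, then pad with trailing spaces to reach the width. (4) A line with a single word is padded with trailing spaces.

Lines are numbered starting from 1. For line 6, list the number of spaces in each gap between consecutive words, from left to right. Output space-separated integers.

Answer: 6

Derivation:
Line 1: ['two', 'mountain'] (min_width=12, slack=2)
Line 2: ['library'] (min_width=7, slack=7)
Line 3: ['dinosaur', 'knife'] (min_width=14, slack=0)
Line 4: ['pencil', 'quick'] (min_width=12, slack=2)
Line 5: ['owl', 'diamond'] (min_width=11, slack=3)
Line 6: ['this', 'corn'] (min_width=9, slack=5)
Line 7: ['universe'] (min_width=8, slack=6)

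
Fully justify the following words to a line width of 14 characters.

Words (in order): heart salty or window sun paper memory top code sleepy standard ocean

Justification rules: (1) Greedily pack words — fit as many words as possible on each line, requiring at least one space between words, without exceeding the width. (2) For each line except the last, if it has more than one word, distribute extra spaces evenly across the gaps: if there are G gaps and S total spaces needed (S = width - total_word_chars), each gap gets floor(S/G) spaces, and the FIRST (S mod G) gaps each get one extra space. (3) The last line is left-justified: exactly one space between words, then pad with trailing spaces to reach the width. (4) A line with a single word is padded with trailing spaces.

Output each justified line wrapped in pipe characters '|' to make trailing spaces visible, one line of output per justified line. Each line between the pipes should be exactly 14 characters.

Answer: |heart salty or|
|window     sun|
|paper   memory|
|top       code|
|sleepy        |
|standard ocean|

Derivation:
Line 1: ['heart', 'salty', 'or'] (min_width=14, slack=0)
Line 2: ['window', 'sun'] (min_width=10, slack=4)
Line 3: ['paper', 'memory'] (min_width=12, slack=2)
Line 4: ['top', 'code'] (min_width=8, slack=6)
Line 5: ['sleepy'] (min_width=6, slack=8)
Line 6: ['standard', 'ocean'] (min_width=14, slack=0)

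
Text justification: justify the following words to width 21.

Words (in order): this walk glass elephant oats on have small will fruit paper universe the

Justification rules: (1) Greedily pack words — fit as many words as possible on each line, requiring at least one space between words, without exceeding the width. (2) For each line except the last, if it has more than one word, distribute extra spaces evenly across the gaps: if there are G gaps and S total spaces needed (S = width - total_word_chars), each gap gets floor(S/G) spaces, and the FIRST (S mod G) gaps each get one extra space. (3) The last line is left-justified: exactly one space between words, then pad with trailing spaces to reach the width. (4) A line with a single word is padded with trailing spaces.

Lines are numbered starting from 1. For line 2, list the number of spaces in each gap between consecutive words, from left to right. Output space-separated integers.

Line 1: ['this', 'walk', 'glass'] (min_width=15, slack=6)
Line 2: ['elephant', 'oats', 'on', 'have'] (min_width=21, slack=0)
Line 3: ['small', 'will', 'fruit'] (min_width=16, slack=5)
Line 4: ['paper', 'universe', 'the'] (min_width=18, slack=3)

Answer: 1 1 1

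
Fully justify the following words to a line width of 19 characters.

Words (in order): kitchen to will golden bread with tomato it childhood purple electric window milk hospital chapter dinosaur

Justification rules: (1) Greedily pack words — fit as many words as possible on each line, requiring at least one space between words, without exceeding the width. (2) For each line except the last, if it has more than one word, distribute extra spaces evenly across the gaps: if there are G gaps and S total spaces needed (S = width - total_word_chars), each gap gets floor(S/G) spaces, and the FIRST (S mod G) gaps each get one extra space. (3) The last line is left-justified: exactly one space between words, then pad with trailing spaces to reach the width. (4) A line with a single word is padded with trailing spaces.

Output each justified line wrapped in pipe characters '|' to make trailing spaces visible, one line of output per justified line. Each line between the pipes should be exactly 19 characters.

Line 1: ['kitchen', 'to', 'will'] (min_width=15, slack=4)
Line 2: ['golden', 'bread', 'with'] (min_width=17, slack=2)
Line 3: ['tomato', 'it', 'childhood'] (min_width=19, slack=0)
Line 4: ['purple', 'electric'] (min_width=15, slack=4)
Line 5: ['window', 'milk'] (min_width=11, slack=8)
Line 6: ['hospital', 'chapter'] (min_width=16, slack=3)
Line 7: ['dinosaur'] (min_width=8, slack=11)

Answer: |kitchen   to   will|
|golden  bread  with|
|tomato it childhood|
|purple     electric|
|window         milk|
|hospital    chapter|
|dinosaur           |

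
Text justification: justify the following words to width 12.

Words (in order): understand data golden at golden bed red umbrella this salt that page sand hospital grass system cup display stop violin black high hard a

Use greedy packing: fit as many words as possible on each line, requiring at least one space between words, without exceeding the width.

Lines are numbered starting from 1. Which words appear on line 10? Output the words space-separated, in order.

Line 1: ['understand'] (min_width=10, slack=2)
Line 2: ['data', 'golden'] (min_width=11, slack=1)
Line 3: ['at', 'golden'] (min_width=9, slack=3)
Line 4: ['bed', 'red'] (min_width=7, slack=5)
Line 5: ['umbrella'] (min_width=8, slack=4)
Line 6: ['this', 'salt'] (min_width=9, slack=3)
Line 7: ['that', 'page'] (min_width=9, slack=3)
Line 8: ['sand'] (min_width=4, slack=8)
Line 9: ['hospital'] (min_width=8, slack=4)
Line 10: ['grass', 'system'] (min_width=12, slack=0)
Line 11: ['cup', 'display'] (min_width=11, slack=1)
Line 12: ['stop', 'violin'] (min_width=11, slack=1)
Line 13: ['black', 'high'] (min_width=10, slack=2)
Line 14: ['hard', 'a'] (min_width=6, slack=6)

Answer: grass system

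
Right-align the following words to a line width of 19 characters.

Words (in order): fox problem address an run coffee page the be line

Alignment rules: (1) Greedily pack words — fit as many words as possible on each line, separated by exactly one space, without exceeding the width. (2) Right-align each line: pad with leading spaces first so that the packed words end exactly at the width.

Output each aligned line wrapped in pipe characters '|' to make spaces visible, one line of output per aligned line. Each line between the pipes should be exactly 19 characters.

Answer: |fox problem address|
| an run coffee page|
|        the be line|

Derivation:
Line 1: ['fox', 'problem', 'address'] (min_width=19, slack=0)
Line 2: ['an', 'run', 'coffee', 'page'] (min_width=18, slack=1)
Line 3: ['the', 'be', 'line'] (min_width=11, slack=8)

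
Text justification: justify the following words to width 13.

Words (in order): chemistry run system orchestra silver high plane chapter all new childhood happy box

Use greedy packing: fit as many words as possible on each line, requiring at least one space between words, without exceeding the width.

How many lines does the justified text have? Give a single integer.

Answer: 8

Derivation:
Line 1: ['chemistry', 'run'] (min_width=13, slack=0)
Line 2: ['system'] (min_width=6, slack=7)
Line 3: ['orchestra'] (min_width=9, slack=4)
Line 4: ['silver', 'high'] (min_width=11, slack=2)
Line 5: ['plane', 'chapter'] (min_width=13, slack=0)
Line 6: ['all', 'new'] (min_width=7, slack=6)
Line 7: ['childhood'] (min_width=9, slack=4)
Line 8: ['happy', 'box'] (min_width=9, slack=4)
Total lines: 8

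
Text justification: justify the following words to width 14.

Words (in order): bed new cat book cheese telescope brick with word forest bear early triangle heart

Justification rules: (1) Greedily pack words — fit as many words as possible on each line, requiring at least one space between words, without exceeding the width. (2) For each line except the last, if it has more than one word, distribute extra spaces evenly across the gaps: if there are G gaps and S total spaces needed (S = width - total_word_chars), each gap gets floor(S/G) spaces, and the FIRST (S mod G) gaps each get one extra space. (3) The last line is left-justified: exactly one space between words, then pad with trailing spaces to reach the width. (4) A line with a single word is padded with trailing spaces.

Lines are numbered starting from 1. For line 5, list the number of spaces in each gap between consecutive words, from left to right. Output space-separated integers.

Answer: 4

Derivation:
Line 1: ['bed', 'new', 'cat'] (min_width=11, slack=3)
Line 2: ['book', 'cheese'] (min_width=11, slack=3)
Line 3: ['telescope'] (min_width=9, slack=5)
Line 4: ['brick', 'with'] (min_width=10, slack=4)
Line 5: ['word', 'forest'] (min_width=11, slack=3)
Line 6: ['bear', 'early'] (min_width=10, slack=4)
Line 7: ['triangle', 'heart'] (min_width=14, slack=0)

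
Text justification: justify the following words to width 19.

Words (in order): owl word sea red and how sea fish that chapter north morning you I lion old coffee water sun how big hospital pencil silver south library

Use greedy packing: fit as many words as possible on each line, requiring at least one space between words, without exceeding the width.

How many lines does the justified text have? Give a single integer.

Answer: 9

Derivation:
Line 1: ['owl', 'word', 'sea', 'red'] (min_width=16, slack=3)
Line 2: ['and', 'how', 'sea', 'fish'] (min_width=16, slack=3)
Line 3: ['that', 'chapter', 'north'] (min_width=18, slack=1)
Line 4: ['morning', 'you', 'I', 'lion'] (min_width=18, slack=1)
Line 5: ['old', 'coffee', 'water'] (min_width=16, slack=3)
Line 6: ['sun', 'how', 'big'] (min_width=11, slack=8)
Line 7: ['hospital', 'pencil'] (min_width=15, slack=4)
Line 8: ['silver', 'south'] (min_width=12, slack=7)
Line 9: ['library'] (min_width=7, slack=12)
Total lines: 9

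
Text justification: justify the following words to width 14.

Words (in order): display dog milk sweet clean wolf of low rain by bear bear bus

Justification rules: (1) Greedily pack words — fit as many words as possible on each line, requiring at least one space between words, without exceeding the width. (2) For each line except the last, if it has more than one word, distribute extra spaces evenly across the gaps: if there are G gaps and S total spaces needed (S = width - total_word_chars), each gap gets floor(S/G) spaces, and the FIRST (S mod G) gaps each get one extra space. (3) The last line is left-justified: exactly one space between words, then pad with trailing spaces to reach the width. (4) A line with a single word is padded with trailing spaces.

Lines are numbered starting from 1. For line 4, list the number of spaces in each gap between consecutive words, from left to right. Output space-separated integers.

Line 1: ['display', 'dog'] (min_width=11, slack=3)
Line 2: ['milk', 'sweet'] (min_width=10, slack=4)
Line 3: ['clean', 'wolf', 'of'] (min_width=13, slack=1)
Line 4: ['low', 'rain', 'by'] (min_width=11, slack=3)
Line 5: ['bear', 'bear', 'bus'] (min_width=13, slack=1)

Answer: 3 2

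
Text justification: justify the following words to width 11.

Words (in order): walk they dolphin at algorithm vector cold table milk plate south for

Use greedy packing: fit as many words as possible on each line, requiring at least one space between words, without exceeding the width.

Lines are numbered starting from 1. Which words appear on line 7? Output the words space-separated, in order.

Answer: for

Derivation:
Line 1: ['walk', 'they'] (min_width=9, slack=2)
Line 2: ['dolphin', 'at'] (min_width=10, slack=1)
Line 3: ['algorithm'] (min_width=9, slack=2)
Line 4: ['vector', 'cold'] (min_width=11, slack=0)
Line 5: ['table', 'milk'] (min_width=10, slack=1)
Line 6: ['plate', 'south'] (min_width=11, slack=0)
Line 7: ['for'] (min_width=3, slack=8)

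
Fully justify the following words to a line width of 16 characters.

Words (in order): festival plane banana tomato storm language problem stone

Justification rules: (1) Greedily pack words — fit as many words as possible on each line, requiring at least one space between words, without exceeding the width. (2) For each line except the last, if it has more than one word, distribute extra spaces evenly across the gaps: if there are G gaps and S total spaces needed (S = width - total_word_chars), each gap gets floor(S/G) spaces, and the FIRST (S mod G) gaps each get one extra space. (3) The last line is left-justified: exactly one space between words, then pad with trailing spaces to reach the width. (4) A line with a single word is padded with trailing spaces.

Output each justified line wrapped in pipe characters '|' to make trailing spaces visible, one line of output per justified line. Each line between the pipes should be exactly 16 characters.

Answer: |festival   plane|
|banana    tomato|
|storm   language|
|problem stone   |

Derivation:
Line 1: ['festival', 'plane'] (min_width=14, slack=2)
Line 2: ['banana', 'tomato'] (min_width=13, slack=3)
Line 3: ['storm', 'language'] (min_width=14, slack=2)
Line 4: ['problem', 'stone'] (min_width=13, slack=3)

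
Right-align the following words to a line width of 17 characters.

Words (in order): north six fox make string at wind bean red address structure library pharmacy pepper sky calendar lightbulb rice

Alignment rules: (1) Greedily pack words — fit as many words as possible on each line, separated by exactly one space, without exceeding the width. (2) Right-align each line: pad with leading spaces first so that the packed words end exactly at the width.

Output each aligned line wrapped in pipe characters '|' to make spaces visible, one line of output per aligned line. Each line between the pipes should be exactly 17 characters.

Line 1: ['north', 'six', 'fox'] (min_width=13, slack=4)
Line 2: ['make', 'string', 'at'] (min_width=14, slack=3)
Line 3: ['wind', 'bean', 'red'] (min_width=13, slack=4)
Line 4: ['address', 'structure'] (min_width=17, slack=0)
Line 5: ['library', 'pharmacy'] (min_width=16, slack=1)
Line 6: ['pepper', 'sky'] (min_width=10, slack=7)
Line 7: ['calendar'] (min_width=8, slack=9)
Line 8: ['lightbulb', 'rice'] (min_width=14, slack=3)

Answer: |    north six fox|
|   make string at|
|    wind bean red|
|address structure|
| library pharmacy|
|       pepper sky|
|         calendar|
|   lightbulb rice|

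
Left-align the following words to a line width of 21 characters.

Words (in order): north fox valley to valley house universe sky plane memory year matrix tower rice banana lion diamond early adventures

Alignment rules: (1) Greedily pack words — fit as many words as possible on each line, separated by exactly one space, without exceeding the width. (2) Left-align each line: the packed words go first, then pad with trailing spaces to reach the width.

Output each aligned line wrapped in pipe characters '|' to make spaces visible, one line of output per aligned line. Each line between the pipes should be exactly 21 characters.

Line 1: ['north', 'fox', 'valley', 'to'] (min_width=19, slack=2)
Line 2: ['valley', 'house', 'universe'] (min_width=21, slack=0)
Line 3: ['sky', 'plane', 'memory', 'year'] (min_width=21, slack=0)
Line 4: ['matrix', 'tower', 'rice'] (min_width=17, slack=4)
Line 5: ['banana', 'lion', 'diamond'] (min_width=19, slack=2)
Line 6: ['early', 'adventures'] (min_width=16, slack=5)

Answer: |north fox valley to  |
|valley house universe|
|sky plane memory year|
|matrix tower rice    |
|banana lion diamond  |
|early adventures     |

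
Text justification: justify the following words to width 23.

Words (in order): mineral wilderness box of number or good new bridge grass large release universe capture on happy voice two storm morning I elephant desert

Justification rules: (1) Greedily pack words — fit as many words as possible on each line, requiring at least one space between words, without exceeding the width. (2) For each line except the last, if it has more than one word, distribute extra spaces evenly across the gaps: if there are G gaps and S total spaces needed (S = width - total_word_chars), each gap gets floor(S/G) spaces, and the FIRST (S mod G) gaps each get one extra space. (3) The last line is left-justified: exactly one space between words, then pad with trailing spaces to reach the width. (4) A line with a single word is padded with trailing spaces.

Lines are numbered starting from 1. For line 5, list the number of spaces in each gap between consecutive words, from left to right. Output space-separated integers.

Line 1: ['mineral', 'wilderness', 'box'] (min_width=22, slack=1)
Line 2: ['of', 'number', 'or', 'good', 'new'] (min_width=21, slack=2)
Line 3: ['bridge', 'grass', 'large'] (min_width=18, slack=5)
Line 4: ['release', 'universe'] (min_width=16, slack=7)
Line 5: ['capture', 'on', 'happy', 'voice'] (min_width=22, slack=1)
Line 6: ['two', 'storm', 'morning', 'I'] (min_width=19, slack=4)
Line 7: ['elephant', 'desert'] (min_width=15, slack=8)

Answer: 2 1 1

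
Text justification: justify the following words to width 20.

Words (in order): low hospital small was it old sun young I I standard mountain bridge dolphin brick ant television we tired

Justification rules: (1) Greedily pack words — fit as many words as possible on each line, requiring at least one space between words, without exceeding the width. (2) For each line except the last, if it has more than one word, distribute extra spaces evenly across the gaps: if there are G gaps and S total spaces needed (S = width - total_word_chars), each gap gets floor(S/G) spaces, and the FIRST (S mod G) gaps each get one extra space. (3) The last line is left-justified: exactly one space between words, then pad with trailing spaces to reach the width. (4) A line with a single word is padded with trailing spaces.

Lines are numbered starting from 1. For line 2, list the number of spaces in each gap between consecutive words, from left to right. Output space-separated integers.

Answer: 1 1 1 1

Derivation:
Line 1: ['low', 'hospital', 'small'] (min_width=18, slack=2)
Line 2: ['was', 'it', 'old', 'sun', 'young'] (min_width=20, slack=0)
Line 3: ['I', 'I', 'standard'] (min_width=12, slack=8)
Line 4: ['mountain', 'bridge'] (min_width=15, slack=5)
Line 5: ['dolphin', 'brick', 'ant'] (min_width=17, slack=3)
Line 6: ['television', 'we', 'tired'] (min_width=19, slack=1)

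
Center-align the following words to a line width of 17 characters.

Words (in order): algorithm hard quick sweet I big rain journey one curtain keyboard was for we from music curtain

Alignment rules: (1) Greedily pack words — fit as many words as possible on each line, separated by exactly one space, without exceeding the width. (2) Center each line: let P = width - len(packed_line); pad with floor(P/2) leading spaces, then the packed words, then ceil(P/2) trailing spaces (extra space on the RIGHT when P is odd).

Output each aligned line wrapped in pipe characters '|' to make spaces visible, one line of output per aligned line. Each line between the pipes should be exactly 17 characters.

Line 1: ['algorithm', 'hard'] (min_width=14, slack=3)
Line 2: ['quick', 'sweet', 'I', 'big'] (min_width=17, slack=0)
Line 3: ['rain', 'journey', 'one'] (min_width=16, slack=1)
Line 4: ['curtain', 'keyboard'] (min_width=16, slack=1)
Line 5: ['was', 'for', 'we', 'from'] (min_width=15, slack=2)
Line 6: ['music', 'curtain'] (min_width=13, slack=4)

Answer: | algorithm hard  |
|quick sweet I big|
|rain journey one |
|curtain keyboard |
| was for we from |
|  music curtain  |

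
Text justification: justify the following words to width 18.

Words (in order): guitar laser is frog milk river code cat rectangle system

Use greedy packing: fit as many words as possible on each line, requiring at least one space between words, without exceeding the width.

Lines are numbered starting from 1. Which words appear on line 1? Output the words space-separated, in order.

Line 1: ['guitar', 'laser', 'is'] (min_width=15, slack=3)
Line 2: ['frog', 'milk', 'river'] (min_width=15, slack=3)
Line 3: ['code', 'cat', 'rectangle'] (min_width=18, slack=0)
Line 4: ['system'] (min_width=6, slack=12)

Answer: guitar laser is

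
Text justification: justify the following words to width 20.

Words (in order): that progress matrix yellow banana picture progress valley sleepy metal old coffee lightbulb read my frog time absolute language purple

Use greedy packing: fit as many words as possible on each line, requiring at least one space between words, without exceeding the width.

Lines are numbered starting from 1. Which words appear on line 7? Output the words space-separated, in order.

Answer: absolute language

Derivation:
Line 1: ['that', 'progress', 'matrix'] (min_width=20, slack=0)
Line 2: ['yellow', 'banana'] (min_width=13, slack=7)
Line 3: ['picture', 'progress'] (min_width=16, slack=4)
Line 4: ['valley', 'sleepy', 'metal'] (min_width=19, slack=1)
Line 5: ['old', 'coffee', 'lightbulb'] (min_width=20, slack=0)
Line 6: ['read', 'my', 'frog', 'time'] (min_width=17, slack=3)
Line 7: ['absolute', 'language'] (min_width=17, slack=3)
Line 8: ['purple'] (min_width=6, slack=14)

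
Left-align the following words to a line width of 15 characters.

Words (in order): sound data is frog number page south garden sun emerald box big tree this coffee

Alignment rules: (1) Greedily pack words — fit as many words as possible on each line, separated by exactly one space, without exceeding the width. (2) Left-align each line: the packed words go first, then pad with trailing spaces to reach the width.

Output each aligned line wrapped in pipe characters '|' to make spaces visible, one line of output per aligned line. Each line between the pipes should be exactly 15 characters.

Answer: |sound data is  |
|frog number    |
|page south     |
|garden sun     |
|emerald box big|
|tree this      |
|coffee         |

Derivation:
Line 1: ['sound', 'data', 'is'] (min_width=13, slack=2)
Line 2: ['frog', 'number'] (min_width=11, slack=4)
Line 3: ['page', 'south'] (min_width=10, slack=5)
Line 4: ['garden', 'sun'] (min_width=10, slack=5)
Line 5: ['emerald', 'box', 'big'] (min_width=15, slack=0)
Line 6: ['tree', 'this'] (min_width=9, slack=6)
Line 7: ['coffee'] (min_width=6, slack=9)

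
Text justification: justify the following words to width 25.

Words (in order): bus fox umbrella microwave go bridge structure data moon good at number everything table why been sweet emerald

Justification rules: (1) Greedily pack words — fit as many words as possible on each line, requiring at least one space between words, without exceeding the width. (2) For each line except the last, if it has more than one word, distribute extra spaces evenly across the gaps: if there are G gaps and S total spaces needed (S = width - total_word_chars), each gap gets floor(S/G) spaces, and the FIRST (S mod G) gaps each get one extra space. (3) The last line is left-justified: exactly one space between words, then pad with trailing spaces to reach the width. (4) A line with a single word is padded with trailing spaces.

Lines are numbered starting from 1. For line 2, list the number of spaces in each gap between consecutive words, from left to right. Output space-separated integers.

Line 1: ['bus', 'fox', 'umbrella'] (min_width=16, slack=9)
Line 2: ['microwave', 'go', 'bridge'] (min_width=19, slack=6)
Line 3: ['structure', 'data', 'moon', 'good'] (min_width=24, slack=1)
Line 4: ['at', 'number', 'everything'] (min_width=20, slack=5)
Line 5: ['table', 'why', 'been', 'sweet'] (min_width=20, slack=5)
Line 6: ['emerald'] (min_width=7, slack=18)

Answer: 4 4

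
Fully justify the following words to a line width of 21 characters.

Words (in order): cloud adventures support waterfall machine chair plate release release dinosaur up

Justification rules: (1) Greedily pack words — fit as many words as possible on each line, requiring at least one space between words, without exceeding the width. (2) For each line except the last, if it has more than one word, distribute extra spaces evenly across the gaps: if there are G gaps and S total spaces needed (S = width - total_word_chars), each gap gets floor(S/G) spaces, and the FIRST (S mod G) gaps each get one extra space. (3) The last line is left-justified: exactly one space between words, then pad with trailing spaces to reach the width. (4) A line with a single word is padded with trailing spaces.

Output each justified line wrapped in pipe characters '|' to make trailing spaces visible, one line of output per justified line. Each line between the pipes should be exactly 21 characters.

Line 1: ['cloud', 'adventures'] (min_width=16, slack=5)
Line 2: ['support', 'waterfall'] (min_width=17, slack=4)
Line 3: ['machine', 'chair', 'plate'] (min_width=19, slack=2)
Line 4: ['release', 'release'] (min_width=15, slack=6)
Line 5: ['dinosaur', 'up'] (min_width=11, slack=10)

Answer: |cloud      adventures|
|support     waterfall|
|machine  chair  plate|
|release       release|
|dinosaur up          |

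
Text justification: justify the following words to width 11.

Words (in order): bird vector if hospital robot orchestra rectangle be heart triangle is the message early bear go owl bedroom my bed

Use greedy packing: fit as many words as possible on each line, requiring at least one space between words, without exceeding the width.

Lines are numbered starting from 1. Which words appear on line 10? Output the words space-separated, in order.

Line 1: ['bird', 'vector'] (min_width=11, slack=0)
Line 2: ['if', 'hospital'] (min_width=11, slack=0)
Line 3: ['robot'] (min_width=5, slack=6)
Line 4: ['orchestra'] (min_width=9, slack=2)
Line 5: ['rectangle'] (min_width=9, slack=2)
Line 6: ['be', 'heart'] (min_width=8, slack=3)
Line 7: ['triangle', 'is'] (min_width=11, slack=0)
Line 8: ['the', 'message'] (min_width=11, slack=0)
Line 9: ['early', 'bear'] (min_width=10, slack=1)
Line 10: ['go', 'owl'] (min_width=6, slack=5)
Line 11: ['bedroom', 'my'] (min_width=10, slack=1)
Line 12: ['bed'] (min_width=3, slack=8)

Answer: go owl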